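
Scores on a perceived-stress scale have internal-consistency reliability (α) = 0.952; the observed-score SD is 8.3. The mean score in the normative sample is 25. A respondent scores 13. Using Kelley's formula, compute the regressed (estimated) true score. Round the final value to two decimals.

T̂ = r·X + (1 − r)·M = 0.952*13 + 0.048*25 = 12.376 + 1.200 ≃ 13.576

13.58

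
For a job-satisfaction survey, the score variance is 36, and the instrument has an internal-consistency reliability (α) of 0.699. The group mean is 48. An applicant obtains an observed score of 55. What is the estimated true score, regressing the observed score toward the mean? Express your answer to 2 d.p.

52.89

T̂ = r·X + (1 − r)·M = 0.699*55 + 0.301*48 = 38.445 + 14.448 ≃ 52.893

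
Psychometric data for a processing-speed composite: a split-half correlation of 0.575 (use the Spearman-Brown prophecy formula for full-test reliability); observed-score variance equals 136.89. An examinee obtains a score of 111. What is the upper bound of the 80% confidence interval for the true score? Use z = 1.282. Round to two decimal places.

σ = 136.89^(1/2) = 11.700
Spearman-Brown: r = 2(0.575) / (1 + 0.575) = 1.150 / 1.575 ≈ 0.730
SEM = 11.700 × √(1 − 0.730) = 11.700 × √0.270 ≈ 11.700 × 0.519 ≈ 6.078
Half-width = 1.282×6.078 ≈ 7.792
Upper limit = 111 + 7.792 ≈ 118.792

118.79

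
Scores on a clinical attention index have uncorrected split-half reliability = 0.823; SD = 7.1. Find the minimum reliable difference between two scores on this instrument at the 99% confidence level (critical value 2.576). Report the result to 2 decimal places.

Spearman-Brown: r = 2(0.823) / (1 + 0.823) = 1.64600 / 1.82300 ≈ 0.90291
The standard error of measurement is 7.10000·√(1 − 0.90291) ≈ 7.10000·0.31160 ≈ 2.21234.
Standard error of the difference = 2.21234·√2 ≈ 3.12872
Smallest detectable difference = 2.576·3.12872 ≈ 8.05958

8.06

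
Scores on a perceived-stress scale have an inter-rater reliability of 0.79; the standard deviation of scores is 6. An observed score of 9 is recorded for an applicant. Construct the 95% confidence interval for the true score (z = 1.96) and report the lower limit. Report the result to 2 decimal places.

3.61

The standard error of measurement is 6.00000*√(1 − 0.79000) ≈ 6.00000*0.45826 ≈ 2.74955.
1.96 * SEM ≈ 5.38911
Lower limit = 9 − 5.38911 ≈ 3.61089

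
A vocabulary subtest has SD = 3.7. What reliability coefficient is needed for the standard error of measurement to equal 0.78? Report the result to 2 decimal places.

0.96

Required reliability = 1 − (SEM/SD)² = 1 − 0.0444 ≈ 0.9556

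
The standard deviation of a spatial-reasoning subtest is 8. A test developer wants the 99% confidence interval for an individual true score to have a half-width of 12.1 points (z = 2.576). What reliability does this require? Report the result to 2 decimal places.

Required SEM = 12.1 / 2.576 ≈ 4.697
r = 1 − (4.697/8)² ≈ 1 − 0.345 ≈ 0.655

0.66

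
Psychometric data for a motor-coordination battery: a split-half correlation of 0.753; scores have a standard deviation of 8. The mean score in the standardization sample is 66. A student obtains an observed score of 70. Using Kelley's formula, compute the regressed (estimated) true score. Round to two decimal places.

r_full = 2·0.753 / (1 + 0.753) ≈ 0.859
T̂ = 0.859(70) + 0.141(66) ≈ 69.436

69.44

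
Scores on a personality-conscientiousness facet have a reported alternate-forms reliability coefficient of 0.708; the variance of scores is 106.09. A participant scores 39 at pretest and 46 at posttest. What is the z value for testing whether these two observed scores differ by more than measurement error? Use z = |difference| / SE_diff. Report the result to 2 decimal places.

0.89

SD = √106.09 ≃ 10.3000
The standard error of measurement is 10.3000·√(1 − 0.7080) ≃ 10.3000·0.5404 ≃ 5.5658.
Standard error of the difference = 5.5658·√2 ≃ 7.8712
z = 7 / 7.8712 ≃ 0.8893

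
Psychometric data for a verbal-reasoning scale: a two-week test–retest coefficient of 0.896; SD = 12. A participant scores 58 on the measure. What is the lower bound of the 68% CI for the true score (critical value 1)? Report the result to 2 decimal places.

SEM = 12.000 · √(1 − 0.896) = 12.000 · √0.104 ≈ 12.000 · 0.322 ≈ 3.870
Margin = 1 · 3.870 ≈ 3.870
Lower bound: 58 − 3.870 = 54.130

54.13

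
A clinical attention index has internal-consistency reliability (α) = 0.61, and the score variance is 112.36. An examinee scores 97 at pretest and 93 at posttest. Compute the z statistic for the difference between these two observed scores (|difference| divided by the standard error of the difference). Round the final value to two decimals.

SD = √112.36 ≈ 10.6000
SEM = 10.6000 × √(1 − 0.6100) = 10.6000 × √0.3900 ≈ 10.6000 × 0.6245 ≈ 6.6197
Standard error of the difference = 6.6197·√2 ≈ 9.3617
z = 4 / 9.3617 ≈ 0.4273

0.43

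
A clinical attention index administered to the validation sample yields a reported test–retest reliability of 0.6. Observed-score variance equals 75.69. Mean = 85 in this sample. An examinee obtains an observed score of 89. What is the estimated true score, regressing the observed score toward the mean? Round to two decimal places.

T̂ = r·X + (1 − r)·M = 0.600*89 + 0.400*85 = 53.400 + 34.000 ≈ 87.400

87.40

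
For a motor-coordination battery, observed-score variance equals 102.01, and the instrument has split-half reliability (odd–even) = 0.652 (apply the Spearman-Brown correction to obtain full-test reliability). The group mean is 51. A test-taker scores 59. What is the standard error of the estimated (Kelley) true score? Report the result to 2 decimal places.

4.12

SD = √102.01 = 10.1000
Spearman-Brown: r = 2(0.652) / (1 + 0.652) = 1.3040 / 1.6520 ≃ 0.7893
SE_est = SD · √(r(1 − r)) = 10.1000 · √0.1663 ≃ 10.1000 · 0.4078 ≃ 4.1185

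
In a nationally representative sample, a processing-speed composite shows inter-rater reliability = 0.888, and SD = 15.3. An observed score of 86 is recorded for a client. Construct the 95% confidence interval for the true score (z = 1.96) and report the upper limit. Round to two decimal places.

96.04

SEM = 15.300 * √(1 − 0.888) = 15.300 * √0.112 ≈ 15.300 * 0.335 ≈ 5.120
1.96 * SEM ≈ 10.036
Upper bound: 86 + 10.036 = 96.036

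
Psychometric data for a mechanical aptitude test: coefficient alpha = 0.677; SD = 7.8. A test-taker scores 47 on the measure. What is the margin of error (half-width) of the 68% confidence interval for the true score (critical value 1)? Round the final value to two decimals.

4.43

SEM = 7.8000 × √(1 − 0.6770) = 7.8000 × √0.3230 ≃ 7.8000 × 0.5683 ≃ 4.4330
1 × SEM ≃ 4.4330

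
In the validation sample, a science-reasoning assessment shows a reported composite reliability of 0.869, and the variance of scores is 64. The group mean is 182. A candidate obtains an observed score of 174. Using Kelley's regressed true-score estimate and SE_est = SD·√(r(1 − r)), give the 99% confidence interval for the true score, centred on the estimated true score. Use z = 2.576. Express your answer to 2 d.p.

SD = √64 = 8.0000
T̂ = r·X + (1 − r)·M = 0.8690×174 + 0.1310×182 = 151.2060 + 23.8420 ≈ 175.0480
SE_est = SD × √(r(1 − r)) = 8.0000 × √0.1138 ≈ 8.0000 × 0.3374 ≈ 2.6992
CI = 175.0480 ± 2.576 × 2.6992 → [168.0949, 182.0011]

[168.09, 182.00]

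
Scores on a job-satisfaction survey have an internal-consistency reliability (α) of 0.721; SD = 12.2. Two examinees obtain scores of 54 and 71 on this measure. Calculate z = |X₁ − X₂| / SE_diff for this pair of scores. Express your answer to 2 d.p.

SEM = 12.2000×√(1 − 0.7210) ≈ 6.4441
SE_diff = √2 × SEM ≈ 9.1133
z = 17 / 9.1133 ≈ 1.8654

1.87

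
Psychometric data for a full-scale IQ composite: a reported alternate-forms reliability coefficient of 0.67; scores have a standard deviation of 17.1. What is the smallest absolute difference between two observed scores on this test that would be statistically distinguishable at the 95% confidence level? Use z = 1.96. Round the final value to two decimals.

SEM = 17.1000 · √(1 − 0.6700) = 17.1000 · √0.3300 ≈ 17.1000 · 0.5745 ≈ 9.8232
Standard error of the difference = 9.8232·√2 ≈ 13.8921
Minimum reliable difference = 1.96 · SE_diff ≈ 1.96 · 13.8921 ≈ 27.2285

27.23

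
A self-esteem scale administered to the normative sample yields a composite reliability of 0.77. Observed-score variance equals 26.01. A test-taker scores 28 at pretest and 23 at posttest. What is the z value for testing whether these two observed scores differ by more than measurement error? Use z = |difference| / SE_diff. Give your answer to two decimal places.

SD = √26.01 = 5.10000
SEM = 5.10000*√(1 − 0.77000) ≈ 2.44587
SE_diff = SEM * √2 ≈ 2.44587 * 1.41421 ≈ 3.45899
z = 5 / 3.45899 ≈ 1.44551

1.45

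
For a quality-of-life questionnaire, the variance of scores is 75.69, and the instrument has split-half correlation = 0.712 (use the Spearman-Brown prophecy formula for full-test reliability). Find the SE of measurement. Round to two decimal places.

SD = √75.69 = 8.7000
r_full = 2·0.712 / (1 + 0.712) ≃ 0.8318
SEM = 8.7000*√(1 − 0.8318) ≃ 3.5683

3.57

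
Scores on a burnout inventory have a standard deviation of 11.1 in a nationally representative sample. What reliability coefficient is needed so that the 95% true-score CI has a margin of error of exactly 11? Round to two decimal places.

0.74

Required SEM = 11 / 1.96 ≈ 5.612
r = 1 − (5.612/11.1)² ≈ 1 − 0.256 ≈ 0.744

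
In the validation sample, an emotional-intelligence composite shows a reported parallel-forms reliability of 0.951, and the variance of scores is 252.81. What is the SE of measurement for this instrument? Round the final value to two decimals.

3.52

SD = √252.81 = 15.9000
SEM = 15.9000·√(1 − 0.9510) ≃ 3.5196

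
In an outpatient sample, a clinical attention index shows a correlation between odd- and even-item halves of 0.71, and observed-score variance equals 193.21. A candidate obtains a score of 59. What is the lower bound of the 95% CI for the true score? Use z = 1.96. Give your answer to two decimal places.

SD = √193.21 = 13.9000
Spearman-Brown: r = 2(0.71) / (1 + 0.71) = 1.4200 / 1.7100 ≃ 0.8304
SEM = 13.9000 * √(1 − 0.8304) = 13.9000 * √0.1696 ≃ 13.9000 * 0.4118 ≃ 5.7242
Margin = 1.96 * 5.7242 ≃ 11.2195
Lower bound: 59 − 11.2195 = 47.7805

47.78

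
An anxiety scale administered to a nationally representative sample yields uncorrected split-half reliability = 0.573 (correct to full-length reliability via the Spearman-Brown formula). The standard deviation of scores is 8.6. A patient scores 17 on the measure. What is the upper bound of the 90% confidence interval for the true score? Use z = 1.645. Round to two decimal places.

Full-length reliability (Spearman-Brown) = 2(0.573)/(1+0.573) ≈ 0.72854
SEM = 8.60000 * √(1 − 0.72854) = 8.60000 * √0.27146 ≈ 8.60000 * 0.52101 ≈ 4.48072
Margin = 1.645 * 4.48072 ≈ 7.37079
Upper limit = 17 + 7.37079 ≈ 24.37079

24.37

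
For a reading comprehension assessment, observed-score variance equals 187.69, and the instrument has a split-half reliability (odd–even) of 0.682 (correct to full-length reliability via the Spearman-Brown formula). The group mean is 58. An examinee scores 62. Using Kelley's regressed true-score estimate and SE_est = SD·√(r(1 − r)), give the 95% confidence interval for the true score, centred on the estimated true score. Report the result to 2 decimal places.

[50.73, 71.76]

SD = √187.69 = 13.700
Spearman-Brown: r = 2(0.682) / (1 + 0.682) = 1.364 / 1.682 ≈ 0.811
T̂ = r·X + (1 − r)·M = 0.811·62 + 0.189·58 ≈ 50.278 + 10.966 ≈ 61.244
SE_est = SD · √(r(1 − r)) = 13.700 · √0.153 ≈ 13.700 · 0.392 ≈ 5.364
CI = 61.244 ± 1.96 · 5.364 → [50.730, 71.758]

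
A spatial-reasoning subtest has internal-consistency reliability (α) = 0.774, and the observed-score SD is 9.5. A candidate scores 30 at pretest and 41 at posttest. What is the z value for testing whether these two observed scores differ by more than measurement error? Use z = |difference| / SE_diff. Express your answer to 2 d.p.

SEM = 9.50000 · √(1 − 0.77400) = 9.50000 · √0.22600 ≈ 9.50000 · 0.47539 ≈ 4.51625
Standard error of the difference = 4.51625·√2 ≈ 6.38694
z = 11 / 6.38694 ≈ 1.72226

1.72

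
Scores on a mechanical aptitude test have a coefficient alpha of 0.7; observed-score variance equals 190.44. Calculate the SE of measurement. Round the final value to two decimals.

SD = √190.44 ≈ 13.8000
SEM = 13.8000 · √(1 − 0.7000) = 13.8000 · √0.3000 ≈ 13.8000 · 0.5477 ≈ 7.5586

7.56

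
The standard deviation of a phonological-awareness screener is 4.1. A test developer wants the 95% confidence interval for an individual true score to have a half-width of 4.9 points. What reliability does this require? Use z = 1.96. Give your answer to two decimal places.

0.63

Required SEM = 4.9 / 1.96 ≈ 2.5000
r = 1 − (SEM / SD)² = 1 − (2.5000 / 4.1)² ≈ 1 − 0.3718 ≈ 0.6282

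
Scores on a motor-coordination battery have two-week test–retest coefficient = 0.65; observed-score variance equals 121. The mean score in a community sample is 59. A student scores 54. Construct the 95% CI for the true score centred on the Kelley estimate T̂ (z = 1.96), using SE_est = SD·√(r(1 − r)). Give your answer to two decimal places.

SD = √121 = 11.00000
T̂ = 0.65000(54) + 0.35000(59) ≈ 55.75000
SE_est = 11.00000·√(0.65000·0.35000) ≈ 5.24667
95% CI: 55.75000 ± 10.28346 ≈ (45.46654, 66.03346)

[45.47, 66.03]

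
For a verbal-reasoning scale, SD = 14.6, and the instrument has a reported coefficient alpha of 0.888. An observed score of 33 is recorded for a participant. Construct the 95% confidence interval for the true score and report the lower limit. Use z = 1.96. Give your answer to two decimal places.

SEM = 14.600 * √(1 − 0.888) = 14.600 * √0.112 ≈ 14.600 * 0.335 ≈ 4.886
1.96 * SEM ≈ 9.577
Lower limit = 33 − 9.577 ≈ 23.423

23.42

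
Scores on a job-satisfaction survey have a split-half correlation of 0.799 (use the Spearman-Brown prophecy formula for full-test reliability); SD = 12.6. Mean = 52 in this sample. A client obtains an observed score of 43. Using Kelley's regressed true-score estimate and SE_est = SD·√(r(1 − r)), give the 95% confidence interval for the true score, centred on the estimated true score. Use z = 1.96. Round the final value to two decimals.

Full-length reliability (Spearman-Brown) = 2(0.799)/(1+0.799) ≃ 0.88827
Estimated true score = 0.88827*43 + (1 − 0.88827)*52 ≃ 44.00556
SE_est = 12.60000·√[r(1 − r)] ≃ 3.96941
CI = 44.00556 ± 1.96 * 3.96941 → [36.22552, 51.78560]

[36.23, 51.79]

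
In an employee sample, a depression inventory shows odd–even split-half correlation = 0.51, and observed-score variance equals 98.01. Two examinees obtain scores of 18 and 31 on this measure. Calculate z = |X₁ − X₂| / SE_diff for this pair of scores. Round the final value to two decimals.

1.63

SD = √98.01 = 9.90000
Spearman-Brown: r = 2(0.51) / (1 + 0.51) = 1.02000 / 1.51000 ≈ 0.67550
SEM = 9.90000 × √(1 − 0.67550) = 9.90000 × √0.32450 ≈ 9.90000 × 0.56965 ≈ 5.63955
SE_diff = √2 × SEM ≈ 7.97553
z = 13 / 7.97553 ≈ 1.62998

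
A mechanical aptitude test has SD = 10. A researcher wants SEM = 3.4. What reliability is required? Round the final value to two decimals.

Required reliability = 1 − (SEM/SD)² = 1 − 0.1156 ≈ 0.8844

0.88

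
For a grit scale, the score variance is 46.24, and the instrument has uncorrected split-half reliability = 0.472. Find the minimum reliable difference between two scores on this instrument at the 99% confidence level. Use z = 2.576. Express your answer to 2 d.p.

σ = 46.24^(1/2) = 6.800
r_full = 2·0.472 / (1 + 0.472) ≈ 0.641
SEM = 6.800×√(1 − 0.641) ≈ 4.073
Standard error of the difference = 4.073·√2 ≈ 5.760
Minimum reliable difference = 2.576 × SE_diff ≈ 2.576 × 5.760 ≈ 14.837

14.84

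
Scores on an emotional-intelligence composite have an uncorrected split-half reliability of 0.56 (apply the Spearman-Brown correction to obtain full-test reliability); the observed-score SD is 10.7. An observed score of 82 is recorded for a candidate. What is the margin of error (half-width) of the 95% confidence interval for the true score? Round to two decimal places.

Spearman-Brown: r = 2(0.56) / (1 + 0.56) = 1.1200 / 1.5600 ≈ 0.7179
SEM = 10.7000*√(1 − 0.7179) ≈ 5.6826
Margin = 1.96 * 5.6826 ≈ 11.1379

11.14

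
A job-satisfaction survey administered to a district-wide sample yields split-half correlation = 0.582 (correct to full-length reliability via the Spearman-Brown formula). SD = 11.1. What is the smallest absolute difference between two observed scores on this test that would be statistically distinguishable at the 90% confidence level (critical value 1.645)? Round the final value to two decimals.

Full-length reliability (Spearman-Brown) = 2(0.582)/(1+0.582) ≈ 0.736
SEM = 11.100*√(1 − 0.736) ≈ 5.706
SE_diff = SEM * √2 ≈ 5.706 * 1.414 ≈ 8.069
Smallest detectable difference = 1.645*8.069 ≈ 13.274

13.27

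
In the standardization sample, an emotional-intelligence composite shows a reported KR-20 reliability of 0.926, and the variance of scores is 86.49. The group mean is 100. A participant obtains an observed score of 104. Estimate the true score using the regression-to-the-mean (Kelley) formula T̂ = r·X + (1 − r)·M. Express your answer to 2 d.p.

Estimated true score = 0.92600·104 + (1 − 0.92600)·100 ≃ 103.70400

103.70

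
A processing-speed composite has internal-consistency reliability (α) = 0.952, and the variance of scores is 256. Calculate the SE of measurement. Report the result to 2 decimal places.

3.51

SD = √256 ≈ 16.000
SEM = 16.000 * √(1 − 0.952) = 16.000 * √0.048 ≈ 16.000 * 0.219 ≈ 3.505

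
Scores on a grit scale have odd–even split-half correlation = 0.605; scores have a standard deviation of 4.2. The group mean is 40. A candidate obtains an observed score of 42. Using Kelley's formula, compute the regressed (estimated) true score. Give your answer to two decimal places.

41.51

Full-length reliability (Spearman-Brown) = 2(0.605)/(1+0.605) ≈ 0.7539
T̂ = r·X + (1 − r)·M = 0.7539×42 + 0.2461×40 ≈ 31.6636 + 9.8442 ≈ 41.5078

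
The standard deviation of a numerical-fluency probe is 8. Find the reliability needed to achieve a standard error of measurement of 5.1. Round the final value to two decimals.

Required reliability = 1 − (SEM/SD)² = 1 − 0.4064 ≃ 0.5936

0.59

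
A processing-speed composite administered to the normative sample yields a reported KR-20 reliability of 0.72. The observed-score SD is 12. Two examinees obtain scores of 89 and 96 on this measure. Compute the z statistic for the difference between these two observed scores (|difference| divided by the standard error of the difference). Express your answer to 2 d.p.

0.78

SEM = 12.0000 · √(1 − 0.7200) = 12.0000 · √0.2800 ≈ 12.0000 · 0.5292 ≈ 6.3498
SE_diff = SEM · √2 ≈ 6.3498 · 1.4142 ≈ 8.9800
z = 7 / 8.9800 ≈ 0.7795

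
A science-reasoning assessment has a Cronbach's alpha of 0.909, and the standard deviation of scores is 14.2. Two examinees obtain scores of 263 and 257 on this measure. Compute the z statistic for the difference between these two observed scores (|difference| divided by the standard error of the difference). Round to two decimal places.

SEM = 14.2000*√(1 − 0.9090) ≈ 4.2836
Standard error of the difference = 4.2836·√2 ≈ 6.0579
z = 6 / 6.0579 ≈ 0.9904

0.99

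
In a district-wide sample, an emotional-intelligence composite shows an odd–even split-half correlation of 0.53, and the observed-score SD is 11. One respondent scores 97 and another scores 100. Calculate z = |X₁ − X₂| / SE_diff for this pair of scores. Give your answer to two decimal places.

0.35

Spearman-Brown: r = 2(0.53) / (1 + 0.53) = 1.0600 / 1.5300 ≈ 0.6928
The standard error of measurement is 11.0000*√(1 − 0.6928) ≈ 11.0000*0.5542 ≈ 6.0967.
SE_diff = SEM * √2 ≈ 6.0967 * 1.4142 ≈ 8.6221
z = 3 / 8.6221 ≈ 0.3479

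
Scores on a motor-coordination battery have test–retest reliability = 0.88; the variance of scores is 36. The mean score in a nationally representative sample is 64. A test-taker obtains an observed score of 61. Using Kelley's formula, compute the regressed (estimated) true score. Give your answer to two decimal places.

T̂ = r·X + (1 − r)·M = 0.88000*61 + 0.12000*64 = 53.68000 + 7.68000 ≈ 61.36000

61.36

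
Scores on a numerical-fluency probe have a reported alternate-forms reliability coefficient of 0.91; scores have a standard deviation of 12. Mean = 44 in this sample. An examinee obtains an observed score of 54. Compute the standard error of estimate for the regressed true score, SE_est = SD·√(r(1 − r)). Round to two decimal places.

3.43

SE_est = SD * √(r(1 − r)) = 12.000 * √0.082 ≈ 12.000 * 0.286 ≈ 3.434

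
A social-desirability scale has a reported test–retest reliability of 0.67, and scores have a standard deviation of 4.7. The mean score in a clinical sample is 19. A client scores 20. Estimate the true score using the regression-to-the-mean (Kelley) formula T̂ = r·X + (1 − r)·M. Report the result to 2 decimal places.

T̂ = r·X + (1 − r)·M = 0.670*20 + 0.330*19 = 13.400 + 6.270 ≃ 19.670

19.67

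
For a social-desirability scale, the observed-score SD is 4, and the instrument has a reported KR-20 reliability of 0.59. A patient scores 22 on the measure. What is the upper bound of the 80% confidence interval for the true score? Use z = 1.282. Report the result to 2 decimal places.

SEM = 4.00000×√(1 − 0.59000) ≈ 2.56125
Half-width = 1.282×2.56125 ≈ 3.28352
Upper bound: 22 + 3.28352 = 25.28352

25.28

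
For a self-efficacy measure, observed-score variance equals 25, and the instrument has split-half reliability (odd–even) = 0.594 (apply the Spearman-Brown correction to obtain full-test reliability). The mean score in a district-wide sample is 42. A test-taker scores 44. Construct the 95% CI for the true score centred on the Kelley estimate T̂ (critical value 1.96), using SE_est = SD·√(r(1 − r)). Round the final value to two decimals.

SD = √25 ≈ 5.0000
Full-length reliability (Spearman-Brown) = 2(0.594)/(1+0.594) ≈ 0.7453
T̂ = r·X + (1 − r)·M = 0.7453·44 + 0.2547·42 ≈ 32.7930 + 10.6976 ≈ 43.4906
SE_est = SD · √(r(1 − r)) = 5.0000 · √0.1898 ≈ 5.0000 · 0.4357 ≈ 2.1785
CI = 43.4906 ± 1.96 · 2.1785 → [39.2208, 47.7604]

[39.22, 47.76]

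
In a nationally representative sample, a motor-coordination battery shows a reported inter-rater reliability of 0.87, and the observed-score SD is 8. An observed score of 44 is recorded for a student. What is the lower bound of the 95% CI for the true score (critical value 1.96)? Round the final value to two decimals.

38.35

SEM = 8.0000*√(1 − 0.8700) ≈ 2.8844
Margin = 1.96 * 2.8844 ≈ 5.6535
Lower bound: 44 − 5.6535 = 38.3465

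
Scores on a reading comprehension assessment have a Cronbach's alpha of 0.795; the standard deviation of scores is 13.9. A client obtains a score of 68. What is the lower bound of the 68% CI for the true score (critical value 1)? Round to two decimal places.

61.71

The standard error of measurement is 13.900*√(1 − 0.795) ≈ 13.900*0.453 ≈ 6.293.
Margin = 1 * 6.293 ≈ 6.293
Lower bound: 68 − 6.293 = 61.707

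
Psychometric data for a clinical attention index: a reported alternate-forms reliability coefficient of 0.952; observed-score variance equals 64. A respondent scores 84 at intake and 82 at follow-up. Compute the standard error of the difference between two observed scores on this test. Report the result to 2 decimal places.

SD = √64 = 8.000
The standard error of measurement is 8.000×√(1 − 0.952) ≈ 8.000×0.219 ≈ 1.753.
Standard error of the difference = 1.753·√2 ≈ 2.479

2.48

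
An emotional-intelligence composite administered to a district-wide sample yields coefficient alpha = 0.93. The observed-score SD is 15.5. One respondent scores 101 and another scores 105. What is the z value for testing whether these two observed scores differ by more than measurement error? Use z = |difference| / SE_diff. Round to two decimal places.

0.69

The standard error of measurement is 15.5000·√(1 − 0.9300) ≈ 15.5000·0.2646 ≈ 4.1009.
SE_diff = √2 · SEM ≈ 5.7996
z = |101 − 105| / 5.7996 = 4 / 5.7996 ≈ 0.6897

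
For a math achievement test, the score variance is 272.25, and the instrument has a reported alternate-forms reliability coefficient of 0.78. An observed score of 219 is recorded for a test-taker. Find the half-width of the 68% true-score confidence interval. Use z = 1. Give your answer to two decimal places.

7.74

σ = 272.25^(1/2) = 16.5000
SEM = 16.5000×√(1 − 0.7800) ≃ 7.7392
1 × SEM ≃ 7.7392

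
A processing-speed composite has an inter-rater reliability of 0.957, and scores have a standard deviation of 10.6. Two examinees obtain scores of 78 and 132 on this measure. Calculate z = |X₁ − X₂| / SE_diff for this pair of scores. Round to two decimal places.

The standard error of measurement is 10.600×√(1 − 0.957) ≈ 10.600×0.207 ≈ 2.198.
SE_diff = SEM × √2 ≈ 2.198 × 1.414 ≈ 3.109
z = 54 / 3.109 ≈ 17.372

17.37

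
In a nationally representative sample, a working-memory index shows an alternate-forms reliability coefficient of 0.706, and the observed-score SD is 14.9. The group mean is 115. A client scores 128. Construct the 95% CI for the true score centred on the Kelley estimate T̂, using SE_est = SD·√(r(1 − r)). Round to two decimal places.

Estimated true score = 0.7060×128 + (1 − 0.7060)×115 ≈ 124.1780
SE_est = 14.9000×√(0.7060×0.2940) ≈ 6.7883
95% CI: 124.1780 ± 13.3051 ≈ (110.8729, 137.4831)

[110.87, 137.48]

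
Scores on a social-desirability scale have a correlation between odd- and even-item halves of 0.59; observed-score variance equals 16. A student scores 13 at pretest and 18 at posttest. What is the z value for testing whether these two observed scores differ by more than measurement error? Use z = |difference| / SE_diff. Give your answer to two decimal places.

SD = √16 ≈ 4.00000
Full-length reliability (Spearman-Brown) = 2(0.59)/(1+0.59) ≈ 0.74214
SEM = 4.00000 · √(1 − 0.74214) = 4.00000 · √0.25786 ≈ 4.00000 · 0.50780 ≈ 2.03120
SE_diff = √2 · SEM ≈ 2.87256
z = |13 − 18| / 2.87256 = 5 / 2.87256 ≈ 1.74061

1.74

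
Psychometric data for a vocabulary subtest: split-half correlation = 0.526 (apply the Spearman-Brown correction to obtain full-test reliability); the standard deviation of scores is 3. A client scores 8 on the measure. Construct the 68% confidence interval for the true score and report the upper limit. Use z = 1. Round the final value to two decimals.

9.67

Full-length reliability (Spearman-Brown) = 2(0.526)/(1+0.526) ≈ 0.689
SEM = 3.000·√(1 − 0.689) ≈ 1.672
Margin = 1 · 1.672 ≈ 1.672
Upper limit = 8 + 1.672 ≈ 9.672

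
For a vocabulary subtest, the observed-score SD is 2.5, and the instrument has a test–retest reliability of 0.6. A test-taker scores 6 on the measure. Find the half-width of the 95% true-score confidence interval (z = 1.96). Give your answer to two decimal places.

The standard error of measurement is 2.500×√(1 − 0.600) ≃ 2.500×0.632 ≃ 1.581.
Half-width = 1.96×1.581 ≃ 3.099

3.10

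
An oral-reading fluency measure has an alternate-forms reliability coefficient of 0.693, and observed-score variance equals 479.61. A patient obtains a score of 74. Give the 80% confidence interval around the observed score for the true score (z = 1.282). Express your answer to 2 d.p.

σ = 479.61^(1/2) = 21.90000
SEM = 21.90000 × √(1 − 0.69300) = 21.90000 × √0.30700 ≈ 21.90000 × 0.55408 ≈ 12.13426
1.282 × SEM ≈ 15.55612
80% CI: 74 ± 15.55612 = [58.44388, 89.55612]

[58.44, 89.56]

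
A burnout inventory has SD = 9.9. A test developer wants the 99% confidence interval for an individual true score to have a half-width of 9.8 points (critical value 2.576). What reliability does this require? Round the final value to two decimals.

0.85

SEM needed = half-width / z = 9.8/2.576 ≈ 3.804
r = 1 − (3.804/9.9)² ≈ 1 − 0.148 ≈ 0.852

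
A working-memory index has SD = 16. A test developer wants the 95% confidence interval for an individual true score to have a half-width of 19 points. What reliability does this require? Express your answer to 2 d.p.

0.63

Required SEM = 19 / 1.96 ≈ 9.6939
Required reliability = 1 − (SEM/SD)² = 1 − 0.3671 ≈ 0.6329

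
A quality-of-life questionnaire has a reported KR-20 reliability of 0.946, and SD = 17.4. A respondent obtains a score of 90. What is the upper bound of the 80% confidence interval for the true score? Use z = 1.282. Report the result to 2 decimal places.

95.18

The standard error of measurement is 17.40000*√(1 − 0.94600) ≈ 17.40000*0.23238 ≈ 4.04339.
Margin = 1.282 * 4.04339 ≈ 5.18363
Upper bound: 90 + 5.18363 = 95.18363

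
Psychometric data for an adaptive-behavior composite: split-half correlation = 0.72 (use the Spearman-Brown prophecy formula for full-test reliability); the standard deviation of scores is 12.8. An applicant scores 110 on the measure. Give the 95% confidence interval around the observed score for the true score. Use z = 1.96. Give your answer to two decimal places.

[99.88, 120.12]

r_full = 2·0.72 / (1 + 0.72) ≈ 0.8372
SEM = 12.8000*√(1 − 0.8372) ≈ 5.1645
Margin = 1.96 * 5.1645 ≈ 10.1223
Interval: (99.8777, 120.1223)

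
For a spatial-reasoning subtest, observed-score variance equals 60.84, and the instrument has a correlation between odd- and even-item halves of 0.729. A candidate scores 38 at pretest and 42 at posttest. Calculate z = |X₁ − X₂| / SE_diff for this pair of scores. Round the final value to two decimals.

0.92

SD = √60.84 ≈ 7.8000
Spearman-Brown: r = 2(0.729) / (1 + 0.729) = 1.4580 / 1.7290 ≈ 0.8433
SEM = 7.8000 · √(1 − 0.8433) = 7.8000 · √0.1567 ≈ 7.8000 · 0.3959 ≈ 3.0880
Standard error of the difference = 3.0880·√2 ≈ 4.3671
z = |38 − 42| / 4.3671 = 4 / 4.3671 ≈ 0.9159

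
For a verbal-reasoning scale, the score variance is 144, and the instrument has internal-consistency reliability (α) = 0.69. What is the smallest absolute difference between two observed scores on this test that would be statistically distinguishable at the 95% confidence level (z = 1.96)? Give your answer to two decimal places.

18.52

SD = √144 = 12.000
SEM = 12.000 × √(1 − 0.690) = 12.000 × √0.310 ≈ 12.000 × 0.557 ≈ 6.681
SE_diff = √2 × SEM ≈ 9.449
Smallest detectable difference = 1.96×9.449 ≈ 18.520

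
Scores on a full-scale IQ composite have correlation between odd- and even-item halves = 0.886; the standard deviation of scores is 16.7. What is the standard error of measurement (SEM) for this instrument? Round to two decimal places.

Full-length reliability (Spearman-Brown) = 2(0.886)/(1+0.886) ≃ 0.940
The standard error of measurement is 16.700×√(1 − 0.940) ≃ 16.700×0.246 ≃ 4.106.

4.11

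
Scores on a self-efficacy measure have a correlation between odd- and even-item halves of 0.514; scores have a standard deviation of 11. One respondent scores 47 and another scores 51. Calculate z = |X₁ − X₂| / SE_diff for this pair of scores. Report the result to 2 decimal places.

0.45

r_full = 2·0.514 / (1 + 0.514) ≃ 0.6790
SEM = 11.0000 · √(1 − 0.6790) = 11.0000 · √0.3210 ≃ 11.0000 · 0.5666 ≃ 6.2323
SE_diff = √2 · SEM ≃ 8.8138
z = 4 / 8.8138 ≃ 0.4538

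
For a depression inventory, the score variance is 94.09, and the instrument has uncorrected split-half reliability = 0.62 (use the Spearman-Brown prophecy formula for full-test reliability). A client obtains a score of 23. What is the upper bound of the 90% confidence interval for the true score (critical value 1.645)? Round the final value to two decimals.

σ = 94.09^(1/2) = 9.7000
Spearman-Brown: r = 2(0.62) / (1 + 0.62) = 1.2400 / 1.6200 ≈ 0.7654
SEM = 9.7000 · √(1 − 0.7654) = 9.7000 · √0.2346 ≈ 9.7000 · 0.4843 ≈ 4.6979
Margin = 1.645 · 4.6979 ≈ 7.7281
Upper limit = 23 + 7.7281 ≈ 30.7281

30.73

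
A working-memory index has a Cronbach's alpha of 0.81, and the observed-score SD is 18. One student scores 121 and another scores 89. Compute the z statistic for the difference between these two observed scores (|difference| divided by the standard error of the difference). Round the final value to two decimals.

SEM = 18.00000 × √(1 − 0.81000) = 18.00000 × √0.19000 ≈ 18.00000 × 0.43589 ≈ 7.84602
SE_diff = SEM × √2 ≈ 7.84602 × 1.41421 ≈ 11.09595
z = |121 − 89| / 11.09595 = 32 / 11.09595 ≈ 2.88394

2.88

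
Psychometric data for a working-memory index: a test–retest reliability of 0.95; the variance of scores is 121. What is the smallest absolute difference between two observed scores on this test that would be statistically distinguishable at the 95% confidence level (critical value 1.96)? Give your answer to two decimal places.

SD = √121 ≃ 11.000
The standard error of measurement is 11.000*√(1 − 0.950) ≃ 11.000*0.224 ≃ 2.460.
SE_diff = SEM * √2 ≃ 2.460 * 1.414 ≃ 3.479
Minimum reliable difference = 1.96 * SE_diff ≃ 1.96 * 3.479 ≃ 6.818

6.82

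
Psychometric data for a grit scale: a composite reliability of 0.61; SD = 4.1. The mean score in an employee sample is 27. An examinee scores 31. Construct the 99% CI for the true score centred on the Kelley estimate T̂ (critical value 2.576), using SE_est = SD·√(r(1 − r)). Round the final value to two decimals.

T̂ = r·X + (1 − r)·M = 0.610·31 + 0.390·27 = 18.910 + 10.530 ≃ 29.440
SE_est = 4.100·√(0.610·0.390) ≃ 2.000
99% CI: 29.440 ± 5.151 ≃ (24.289, 34.591)

[24.29, 34.59]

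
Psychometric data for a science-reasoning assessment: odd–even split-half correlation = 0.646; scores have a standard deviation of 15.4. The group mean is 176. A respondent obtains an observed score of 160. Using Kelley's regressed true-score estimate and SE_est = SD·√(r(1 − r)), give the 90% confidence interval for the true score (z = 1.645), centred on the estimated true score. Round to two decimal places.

r_full = 2·0.646 / (1 + 0.646) ≃ 0.78493
T̂ = 0.78493(160) + 0.21507(176) ≃ 163.44107
SE_est = SD × √(r(1 − r)) = 15.40000 × √0.16881 ≃ 15.40000 × 0.41087 ≃ 6.32738
90% CI: 163.44107 ± 10.40854 ≃ (153.03253, 173.84961)

[153.03, 173.85]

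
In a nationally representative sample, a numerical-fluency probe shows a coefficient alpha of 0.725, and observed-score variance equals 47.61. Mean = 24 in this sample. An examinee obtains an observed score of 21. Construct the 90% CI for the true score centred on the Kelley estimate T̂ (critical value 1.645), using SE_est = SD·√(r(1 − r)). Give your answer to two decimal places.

[16.76, 26.89]

SD = √47.61 ≃ 6.900
T̂ = r·X + (1 − r)·M = 0.725*21 + 0.275*24 = 15.225 + 6.600 ≃ 21.825
SE_est = SD * √(r(1 − r)) = 6.900 * √0.199 ≃ 6.900 * 0.447 ≃ 3.081
CI = 21.825 ± 1.645 * 3.081 → [16.757, 26.893]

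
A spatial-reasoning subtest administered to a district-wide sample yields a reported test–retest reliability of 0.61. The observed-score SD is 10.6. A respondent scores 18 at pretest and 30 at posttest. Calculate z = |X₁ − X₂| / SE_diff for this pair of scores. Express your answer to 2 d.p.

1.28

SEM = 10.600 * √(1 − 0.610) = 10.600 * √0.390 ≈ 10.600 * 0.624 ≈ 6.620
SE_diff = SEM * √2 ≈ 6.620 * 1.414 ≈ 9.362
z = 12 / 9.362 ≈ 1.282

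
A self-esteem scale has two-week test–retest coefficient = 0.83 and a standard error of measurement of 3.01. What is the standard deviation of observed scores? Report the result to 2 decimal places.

SD = 3.01 / √(1 − 0.83) ≃ 7.3003

7.30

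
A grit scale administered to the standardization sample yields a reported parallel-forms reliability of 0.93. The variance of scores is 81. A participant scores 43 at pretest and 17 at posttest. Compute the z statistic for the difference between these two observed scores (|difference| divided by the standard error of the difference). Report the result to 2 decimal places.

SD = √81 = 9.0000
The standard error of measurement is 9.0000·√(1 − 0.9300) ≈ 9.0000·0.2646 ≈ 2.3812.
Standard error of the difference = 2.3812·√2 ≈ 3.3675
z = |43 − 17| / 3.3675 = 26 / 3.3675 ≈ 7.7209

7.72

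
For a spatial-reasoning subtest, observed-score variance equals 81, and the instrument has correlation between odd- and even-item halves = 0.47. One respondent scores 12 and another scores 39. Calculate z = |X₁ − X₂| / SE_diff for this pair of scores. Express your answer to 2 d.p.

3.53

SD = √81 ≈ 9.0000
r_full = 2·0.47 / (1 + 0.47) ≈ 0.6395
SEM = 9.0000·√(1 − 0.6395) ≈ 5.4041
SE_diff = SEM · √2 ≈ 5.4041 · 1.4142 ≈ 7.6425
z = |12 − 39| / 7.6425 = 27 / 7.6425 ≈ 3.5329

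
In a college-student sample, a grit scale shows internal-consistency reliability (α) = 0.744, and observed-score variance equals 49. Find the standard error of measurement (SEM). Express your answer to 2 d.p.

3.54

SD = √49 = 7.000
SEM = 7.000*√(1 − 0.744) ≈ 3.542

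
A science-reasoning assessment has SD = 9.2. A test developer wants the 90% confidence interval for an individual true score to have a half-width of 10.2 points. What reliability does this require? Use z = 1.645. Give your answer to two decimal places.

SEM needed = half-width / z = 10.2/1.645 ≈ 6.201
r = 1 − (6.201/9.2)² ≈ 1 − 0.454 ≈ 0.546

0.55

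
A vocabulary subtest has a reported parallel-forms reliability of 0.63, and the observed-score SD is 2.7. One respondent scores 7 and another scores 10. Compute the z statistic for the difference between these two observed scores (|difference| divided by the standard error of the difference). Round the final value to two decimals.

1.29

The standard error of measurement is 2.70000*√(1 − 0.63000) ≈ 2.70000*0.60828 ≈ 1.64235.
Standard error of the difference = 1.64235·√2 ≈ 2.32263
z = |7 − 10| / 2.32263 = 3 / 2.32263 ≈ 1.29164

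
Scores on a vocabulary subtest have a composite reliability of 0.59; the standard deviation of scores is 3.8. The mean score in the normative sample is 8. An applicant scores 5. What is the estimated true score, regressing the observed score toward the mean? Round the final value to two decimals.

T̂ = 0.590(5) + 0.410(8) ≈ 6.230

6.23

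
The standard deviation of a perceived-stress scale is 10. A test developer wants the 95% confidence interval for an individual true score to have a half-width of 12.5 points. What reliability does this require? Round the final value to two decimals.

SEM needed = half-width / z = 12.5/1.96 ≈ 6.37755
Required reliability = 1 − (SEM/SD)² = 1 − 0.40673 ≈ 0.59327

0.59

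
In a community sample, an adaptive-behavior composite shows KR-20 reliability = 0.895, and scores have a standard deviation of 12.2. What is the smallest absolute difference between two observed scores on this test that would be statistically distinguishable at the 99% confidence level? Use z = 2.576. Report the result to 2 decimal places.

SEM = 12.200 × √(1 − 0.895) = 12.200 × √0.105 ≈ 12.200 × 0.324 ≈ 3.953
SE_diff = √2 × SEM ≈ 5.591
Minimum reliable difference = 2.576 × SE_diff ≈ 2.576 × 5.591 ≈ 14.402

14.40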